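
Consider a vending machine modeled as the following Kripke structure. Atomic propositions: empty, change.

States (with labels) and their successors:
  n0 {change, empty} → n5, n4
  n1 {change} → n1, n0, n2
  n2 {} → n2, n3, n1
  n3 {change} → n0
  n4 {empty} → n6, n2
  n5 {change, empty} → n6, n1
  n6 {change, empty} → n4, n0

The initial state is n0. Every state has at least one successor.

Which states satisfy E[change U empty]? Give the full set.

States satisfying change: {n0, n1, n3, n5, n6}.
States satisfying empty: {n0, n4, n5, n6}.
States satisfying E[change U empty]: {n0, n1, n3, n4, n5, n6}.

{n0, n1, n3, n4, n5, n6}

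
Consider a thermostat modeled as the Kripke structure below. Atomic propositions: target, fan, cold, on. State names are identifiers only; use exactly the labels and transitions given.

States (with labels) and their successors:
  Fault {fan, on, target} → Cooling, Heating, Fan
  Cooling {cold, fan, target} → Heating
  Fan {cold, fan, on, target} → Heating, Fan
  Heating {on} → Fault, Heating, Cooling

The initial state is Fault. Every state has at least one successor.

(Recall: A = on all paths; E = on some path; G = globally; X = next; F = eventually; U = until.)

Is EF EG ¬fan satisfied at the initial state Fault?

States satisfying EG ¬fan: {Heating}.
States satisfying EF EG ¬fan: {Fault, Cooling, Fan, Heating}.
Some path from Fault reaches a state where EG ¬fan holds.
Fault ∈ Sat(EF EG ¬fan).

Satisfied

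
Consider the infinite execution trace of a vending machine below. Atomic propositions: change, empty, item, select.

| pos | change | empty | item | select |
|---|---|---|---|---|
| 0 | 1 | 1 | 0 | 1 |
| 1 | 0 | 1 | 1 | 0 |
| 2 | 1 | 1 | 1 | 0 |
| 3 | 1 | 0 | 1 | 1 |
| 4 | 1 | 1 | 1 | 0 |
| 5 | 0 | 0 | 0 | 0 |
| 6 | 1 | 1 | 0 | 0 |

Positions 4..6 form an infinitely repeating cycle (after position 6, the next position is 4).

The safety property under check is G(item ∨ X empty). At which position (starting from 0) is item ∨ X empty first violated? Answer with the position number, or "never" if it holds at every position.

never

item ∨ X empty holds at every position 0..6, and those are all the positions the trace ever visits, so the invariant G(item ∨ X empty) is never violated.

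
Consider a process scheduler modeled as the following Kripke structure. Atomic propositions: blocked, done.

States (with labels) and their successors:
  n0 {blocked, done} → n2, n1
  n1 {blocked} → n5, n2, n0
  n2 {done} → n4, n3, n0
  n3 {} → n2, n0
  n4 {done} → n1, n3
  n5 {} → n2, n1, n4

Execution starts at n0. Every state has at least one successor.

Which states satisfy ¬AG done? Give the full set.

States satisfying done: {n0, n2, n4}.
States satisfying AG done: ∅.
States satisfying ¬AG done: {n0, n1, n2, n3, n4, n5}.

{n0, n1, n2, n3, n4, n5}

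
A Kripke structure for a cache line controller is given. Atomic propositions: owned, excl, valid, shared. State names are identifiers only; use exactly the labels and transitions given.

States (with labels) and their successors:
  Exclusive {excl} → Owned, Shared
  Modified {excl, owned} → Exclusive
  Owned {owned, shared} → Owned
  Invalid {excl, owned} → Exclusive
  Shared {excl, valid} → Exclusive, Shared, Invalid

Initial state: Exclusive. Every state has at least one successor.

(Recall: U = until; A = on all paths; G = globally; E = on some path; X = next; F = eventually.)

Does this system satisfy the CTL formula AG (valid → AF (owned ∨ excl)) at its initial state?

States satisfying valid → AF (owned ∨ excl): {Exclusive, Modified, Owned, Invalid, Shared}.
States satisfying AG (valid → AF (owned ∨ excl)): {Exclusive, Modified, Owned, Invalid, Shared}.
Every state reachable from Exclusive satisfies valid → AF (owned ∨ excl).
Exclusive ∈ Sat(AG (valid → AF (owned ∨ excl))).

Holds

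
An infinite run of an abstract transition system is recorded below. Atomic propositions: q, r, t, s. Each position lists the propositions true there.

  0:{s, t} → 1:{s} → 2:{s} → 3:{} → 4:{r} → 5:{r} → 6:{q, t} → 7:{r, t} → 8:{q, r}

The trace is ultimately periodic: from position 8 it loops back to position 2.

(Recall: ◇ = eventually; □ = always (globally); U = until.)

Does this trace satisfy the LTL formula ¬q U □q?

Does not hold

Walking from position 0: at position 6, □q has not yet held and ¬q fails, so ¬q U □q is false.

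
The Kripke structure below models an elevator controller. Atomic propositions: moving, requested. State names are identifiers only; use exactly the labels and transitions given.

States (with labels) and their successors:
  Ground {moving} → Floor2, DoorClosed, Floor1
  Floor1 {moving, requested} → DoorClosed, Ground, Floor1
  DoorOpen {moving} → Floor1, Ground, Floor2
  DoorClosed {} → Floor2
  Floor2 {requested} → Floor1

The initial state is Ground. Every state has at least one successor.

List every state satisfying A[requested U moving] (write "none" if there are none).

{Ground, Floor1, DoorOpen, Floor2}

States satisfying requested: {Floor1, Floor2}.
States satisfying moving: {Ground, Floor1, DoorOpen}.
States satisfying A[requested U moving]: {Ground, Floor1, DoorOpen, Floor2}.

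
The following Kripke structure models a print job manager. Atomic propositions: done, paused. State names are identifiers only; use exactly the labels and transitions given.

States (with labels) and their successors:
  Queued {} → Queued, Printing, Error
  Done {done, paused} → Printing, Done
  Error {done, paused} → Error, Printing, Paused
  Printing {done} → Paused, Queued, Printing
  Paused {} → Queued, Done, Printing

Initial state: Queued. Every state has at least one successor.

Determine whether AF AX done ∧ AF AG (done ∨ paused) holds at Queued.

Does not hold

States satisfying AX done: {Done}.
States satisfying AF AX done: {Done}.
States satisfying AG (done ∨ paused): ∅.
States satisfying AF AG (done ∨ paused): ∅.
States satisfying AF AX done ∧ AF AG (done ∨ paused): ∅.
Queued ∉ Sat(AF AX done ∧ AF AG (done ∨ paused)).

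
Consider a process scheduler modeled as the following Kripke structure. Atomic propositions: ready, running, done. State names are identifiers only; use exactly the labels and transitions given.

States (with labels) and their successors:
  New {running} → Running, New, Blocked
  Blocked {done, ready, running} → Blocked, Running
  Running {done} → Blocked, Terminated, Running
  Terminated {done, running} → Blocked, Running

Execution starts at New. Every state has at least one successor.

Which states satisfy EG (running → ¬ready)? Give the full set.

States satisfying running → ¬ready: {New, Running, Terminated}.
States satisfying EG (running → ¬ready): {New, Running, Terminated}.

{New, Running, Terminated}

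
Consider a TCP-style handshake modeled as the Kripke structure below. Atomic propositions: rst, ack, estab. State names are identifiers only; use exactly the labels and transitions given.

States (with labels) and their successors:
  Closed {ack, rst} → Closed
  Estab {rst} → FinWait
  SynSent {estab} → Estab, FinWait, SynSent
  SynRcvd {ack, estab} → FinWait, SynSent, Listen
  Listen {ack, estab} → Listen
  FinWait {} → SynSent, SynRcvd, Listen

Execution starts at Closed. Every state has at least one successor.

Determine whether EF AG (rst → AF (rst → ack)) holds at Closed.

Holds

States satisfying AG (rst → AF (rst → ack)): {Closed, Estab, SynSent, SynRcvd, Listen, FinWait}.
States satisfying EF AG (rst → AF (rst → ack)): {Closed, Estab, SynSent, SynRcvd, Listen, FinWait}.
Some path from Closed reaches a state where AG (rst → AF (rst → ack)) holds.
Closed ∈ Sat(EF AG (rst → AF (rst → ack))).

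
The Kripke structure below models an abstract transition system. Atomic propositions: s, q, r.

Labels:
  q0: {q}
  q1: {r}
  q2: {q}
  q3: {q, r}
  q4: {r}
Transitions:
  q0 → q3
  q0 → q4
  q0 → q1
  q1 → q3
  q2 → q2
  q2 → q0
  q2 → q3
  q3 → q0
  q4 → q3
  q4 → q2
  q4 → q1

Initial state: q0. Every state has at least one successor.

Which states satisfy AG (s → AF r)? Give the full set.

{q0, q1, q2, q3, q4}

States satisfying s → AF r: {q0, q1, q2, q3, q4}.
States satisfying AG (s → AF r): {q0, q1, q2, q3, q4}.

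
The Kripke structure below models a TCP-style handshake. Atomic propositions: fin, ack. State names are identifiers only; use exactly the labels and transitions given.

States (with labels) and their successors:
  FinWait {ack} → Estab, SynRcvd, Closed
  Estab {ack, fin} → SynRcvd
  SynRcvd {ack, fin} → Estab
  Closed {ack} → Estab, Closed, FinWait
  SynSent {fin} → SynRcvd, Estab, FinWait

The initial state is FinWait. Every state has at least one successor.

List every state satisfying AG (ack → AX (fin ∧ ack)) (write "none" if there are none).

{Estab, SynRcvd}

States satisfying ack → AX (fin ∧ ack): {Estab, SynRcvd, SynSent}.
States satisfying AG (ack → AX (fin ∧ ack)): {Estab, SynRcvd}.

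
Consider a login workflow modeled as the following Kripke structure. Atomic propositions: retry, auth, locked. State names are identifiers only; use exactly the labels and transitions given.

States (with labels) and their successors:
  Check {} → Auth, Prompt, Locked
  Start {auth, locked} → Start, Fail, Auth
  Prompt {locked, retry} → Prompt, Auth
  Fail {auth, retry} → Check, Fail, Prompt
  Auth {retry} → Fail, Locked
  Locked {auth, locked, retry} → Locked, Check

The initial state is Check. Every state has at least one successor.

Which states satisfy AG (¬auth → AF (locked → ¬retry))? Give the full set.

States satisfying ¬auth → AF (locked → ¬retry): {Check, Start, Fail, Auth, Locked}.
States satisfying AG (¬auth → AF (locked → ¬retry)): ∅.

none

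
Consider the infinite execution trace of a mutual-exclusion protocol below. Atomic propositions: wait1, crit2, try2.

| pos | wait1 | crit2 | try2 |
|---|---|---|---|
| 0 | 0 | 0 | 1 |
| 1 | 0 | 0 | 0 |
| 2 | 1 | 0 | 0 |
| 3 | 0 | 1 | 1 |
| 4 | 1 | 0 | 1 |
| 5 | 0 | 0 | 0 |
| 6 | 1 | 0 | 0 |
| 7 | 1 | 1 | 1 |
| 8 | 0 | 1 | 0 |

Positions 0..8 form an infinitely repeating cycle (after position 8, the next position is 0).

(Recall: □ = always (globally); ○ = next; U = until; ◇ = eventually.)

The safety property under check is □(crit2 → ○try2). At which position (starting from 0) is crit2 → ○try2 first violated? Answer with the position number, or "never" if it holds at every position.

7

Check crit2 → ○try2 at each position in order: 0 ✓, 1 ✓, 2 ✓, 3 ✓, 4 ✓, 5 ✓, 6 ✓.
At position 7 the labels are {crit2, try2, wait1} and the next position 8 has {crit2}, so crit2 → ○try2 is false there. This is the first violation.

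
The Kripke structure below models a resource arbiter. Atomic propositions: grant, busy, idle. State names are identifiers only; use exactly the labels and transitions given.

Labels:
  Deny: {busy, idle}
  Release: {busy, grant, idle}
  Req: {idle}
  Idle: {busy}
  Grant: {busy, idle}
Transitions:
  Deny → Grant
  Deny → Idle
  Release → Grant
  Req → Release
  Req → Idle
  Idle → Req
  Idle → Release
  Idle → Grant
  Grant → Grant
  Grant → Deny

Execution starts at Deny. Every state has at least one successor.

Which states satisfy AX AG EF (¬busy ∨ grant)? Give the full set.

States satisfying AG EF (¬busy ∨ grant): {Deny, Release, Req, Idle, Grant}.
States satisfying AX AG EF (¬busy ∨ grant): {Deny, Release, Req, Idle, Grant}.

{Deny, Release, Req, Idle, Grant}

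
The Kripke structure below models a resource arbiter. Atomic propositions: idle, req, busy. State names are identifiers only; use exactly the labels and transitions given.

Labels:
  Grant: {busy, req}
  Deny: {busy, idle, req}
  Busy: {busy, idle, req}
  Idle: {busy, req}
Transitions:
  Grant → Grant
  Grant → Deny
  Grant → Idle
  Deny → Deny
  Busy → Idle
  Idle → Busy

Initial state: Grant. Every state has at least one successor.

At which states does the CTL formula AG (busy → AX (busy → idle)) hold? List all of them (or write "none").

{Deny}

States satisfying busy → AX (busy → idle): {Deny, Idle}.
States satisfying AG (busy → AX (busy → idle)): {Deny}.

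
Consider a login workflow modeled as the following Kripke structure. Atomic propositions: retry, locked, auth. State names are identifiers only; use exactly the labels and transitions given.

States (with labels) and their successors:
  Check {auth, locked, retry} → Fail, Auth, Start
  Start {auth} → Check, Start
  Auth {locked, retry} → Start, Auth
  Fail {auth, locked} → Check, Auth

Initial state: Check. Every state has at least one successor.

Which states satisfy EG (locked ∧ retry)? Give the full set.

States satisfying locked ∧ retry: {Check, Auth}.
States satisfying EG (locked ∧ retry): {Check, Auth}.

{Check, Auth}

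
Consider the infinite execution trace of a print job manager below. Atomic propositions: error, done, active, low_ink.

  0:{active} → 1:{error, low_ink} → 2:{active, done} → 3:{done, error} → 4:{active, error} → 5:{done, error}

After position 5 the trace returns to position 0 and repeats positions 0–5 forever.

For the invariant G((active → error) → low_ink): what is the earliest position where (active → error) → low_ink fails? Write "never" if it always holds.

Check (active → error) → low_ink at each position in order: 0 ✓, 1 ✓, 2 ✓.
At position 3 the labels are {done, error}, so (active → error) → low_ink is false there. This is the first violation.

3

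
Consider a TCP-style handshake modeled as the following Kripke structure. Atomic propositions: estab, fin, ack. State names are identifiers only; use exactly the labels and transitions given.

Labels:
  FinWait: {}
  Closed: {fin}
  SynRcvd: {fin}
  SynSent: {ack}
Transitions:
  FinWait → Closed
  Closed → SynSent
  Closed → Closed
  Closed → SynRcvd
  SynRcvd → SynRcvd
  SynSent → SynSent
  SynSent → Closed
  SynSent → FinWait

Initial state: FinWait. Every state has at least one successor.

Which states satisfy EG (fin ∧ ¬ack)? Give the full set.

{Closed, SynRcvd}

States satisfying fin ∧ ¬ack: {Closed, SynRcvd}.
States satisfying EG (fin ∧ ¬ack): {Closed, SynRcvd}.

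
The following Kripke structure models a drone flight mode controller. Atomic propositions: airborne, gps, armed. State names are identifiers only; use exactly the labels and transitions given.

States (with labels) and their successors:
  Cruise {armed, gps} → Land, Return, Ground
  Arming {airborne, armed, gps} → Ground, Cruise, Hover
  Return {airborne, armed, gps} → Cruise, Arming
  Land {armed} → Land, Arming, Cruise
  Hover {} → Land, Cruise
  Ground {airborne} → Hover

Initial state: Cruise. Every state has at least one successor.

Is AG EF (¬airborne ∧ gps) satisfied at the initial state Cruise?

States satisfying EF (¬airborne ∧ gps): {Cruise, Arming, Return, Land, Hover, Ground}.
States satisfying AG EF (¬airborne ∧ gps): {Cruise, Arming, Return, Land, Hover, Ground}.
Every state reachable from Cruise satisfies EF (¬airborne ∧ gps).
Cruise ∈ Sat(AG EF (¬airborne ∧ gps)).

Holds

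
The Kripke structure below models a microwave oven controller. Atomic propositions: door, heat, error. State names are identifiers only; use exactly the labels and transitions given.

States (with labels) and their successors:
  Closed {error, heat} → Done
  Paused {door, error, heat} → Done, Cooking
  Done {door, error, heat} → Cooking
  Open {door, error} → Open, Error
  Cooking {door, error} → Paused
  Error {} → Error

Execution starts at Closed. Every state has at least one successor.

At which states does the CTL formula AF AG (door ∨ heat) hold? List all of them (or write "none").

States satisfying AG (door ∨ heat): {Closed, Paused, Done, Cooking}.
States satisfying AF AG (door ∨ heat): {Closed, Paused, Done, Cooking}.

{Closed, Paused, Done, Cooking}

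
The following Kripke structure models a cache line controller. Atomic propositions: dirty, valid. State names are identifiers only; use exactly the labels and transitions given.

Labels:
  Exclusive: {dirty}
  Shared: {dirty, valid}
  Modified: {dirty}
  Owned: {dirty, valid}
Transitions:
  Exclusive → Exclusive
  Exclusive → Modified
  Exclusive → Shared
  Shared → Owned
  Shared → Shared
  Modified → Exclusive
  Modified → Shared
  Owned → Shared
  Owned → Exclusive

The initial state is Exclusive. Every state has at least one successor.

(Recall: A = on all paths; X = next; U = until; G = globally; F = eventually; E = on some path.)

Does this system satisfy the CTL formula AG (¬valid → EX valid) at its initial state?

Holds

States satisfying ¬valid → EX valid: {Exclusive, Shared, Modified, Owned}.
States satisfying AG (¬valid → EX valid): {Exclusive, Shared, Modified, Owned}.
Every state reachable from Exclusive satisfies ¬valid → EX valid.
Exclusive ∈ Sat(AG (¬valid → EX valid)).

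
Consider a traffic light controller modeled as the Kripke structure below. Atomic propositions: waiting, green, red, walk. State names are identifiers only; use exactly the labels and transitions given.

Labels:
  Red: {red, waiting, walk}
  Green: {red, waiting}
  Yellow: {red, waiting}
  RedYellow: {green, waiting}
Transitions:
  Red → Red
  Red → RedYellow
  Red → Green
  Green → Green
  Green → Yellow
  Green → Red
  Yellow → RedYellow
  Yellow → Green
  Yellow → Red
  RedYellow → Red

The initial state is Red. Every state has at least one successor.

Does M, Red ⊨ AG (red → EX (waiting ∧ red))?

Satisfied

States satisfying red → EX (waiting ∧ red): {Red, Green, Yellow, RedYellow}.
States satisfying AG (red → EX (waiting ∧ red)): {Red, Green, Yellow, RedYellow}.
Every state reachable from Red satisfies red → EX (waiting ∧ red).
Red ∈ Sat(AG (red → EX (waiting ∧ red))).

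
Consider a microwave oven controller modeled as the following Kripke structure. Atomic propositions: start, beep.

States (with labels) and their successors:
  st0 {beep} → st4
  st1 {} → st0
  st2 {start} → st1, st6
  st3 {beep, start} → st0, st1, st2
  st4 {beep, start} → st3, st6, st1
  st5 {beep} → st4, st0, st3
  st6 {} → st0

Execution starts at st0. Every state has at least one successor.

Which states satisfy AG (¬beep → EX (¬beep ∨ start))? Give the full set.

none

States satisfying ¬beep → EX (¬beep ∨ start): {st0, st2, st3, st4, st5}.
States satisfying AG (¬beep → EX (¬beep ∨ start)): ∅.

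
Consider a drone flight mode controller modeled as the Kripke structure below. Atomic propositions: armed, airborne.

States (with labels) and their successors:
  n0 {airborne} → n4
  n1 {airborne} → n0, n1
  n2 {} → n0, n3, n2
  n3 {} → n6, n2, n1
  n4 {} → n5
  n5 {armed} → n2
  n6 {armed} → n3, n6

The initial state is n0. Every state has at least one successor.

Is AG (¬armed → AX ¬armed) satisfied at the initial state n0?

States satisfying ¬armed → AX ¬armed: {n0, n1, n2, n5, n6}.
States satisfying AG (¬armed → AX ¬armed): ∅.
n3 is reachable from n0 and violates ¬armed → AX ¬armed, so AG fails at n0.
n0 ∉ Sat(AG (¬armed → AX ¬armed)).

Violated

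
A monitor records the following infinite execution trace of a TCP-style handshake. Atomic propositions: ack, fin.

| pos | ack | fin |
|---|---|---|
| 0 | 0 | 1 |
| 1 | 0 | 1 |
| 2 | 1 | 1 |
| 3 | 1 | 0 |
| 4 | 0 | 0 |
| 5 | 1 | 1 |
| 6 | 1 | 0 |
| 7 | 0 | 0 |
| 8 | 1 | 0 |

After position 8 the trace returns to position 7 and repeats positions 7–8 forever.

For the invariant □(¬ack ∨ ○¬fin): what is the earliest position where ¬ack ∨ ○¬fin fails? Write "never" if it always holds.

never

¬ack ∨ ○¬fin holds at every position 0..8, and those are all the positions the trace ever visits, so the invariant □(¬ack ∨ ○¬fin) is never violated.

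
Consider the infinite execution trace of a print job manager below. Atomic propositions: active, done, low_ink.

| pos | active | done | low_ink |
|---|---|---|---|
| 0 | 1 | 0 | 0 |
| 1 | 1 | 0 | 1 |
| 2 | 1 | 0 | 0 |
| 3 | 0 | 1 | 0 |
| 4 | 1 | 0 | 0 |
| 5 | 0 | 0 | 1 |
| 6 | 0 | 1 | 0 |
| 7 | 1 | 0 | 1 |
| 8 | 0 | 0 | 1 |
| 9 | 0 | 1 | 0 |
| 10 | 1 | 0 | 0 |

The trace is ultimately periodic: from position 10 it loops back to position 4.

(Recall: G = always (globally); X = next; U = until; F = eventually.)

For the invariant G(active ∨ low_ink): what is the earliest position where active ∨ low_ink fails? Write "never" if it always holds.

Check active ∨ low_ink at each position in order: 0 ✓, 1 ✓, 2 ✓.
At position 3 the labels are {done}, so active ∨ low_ink is false there. This is the first violation.

3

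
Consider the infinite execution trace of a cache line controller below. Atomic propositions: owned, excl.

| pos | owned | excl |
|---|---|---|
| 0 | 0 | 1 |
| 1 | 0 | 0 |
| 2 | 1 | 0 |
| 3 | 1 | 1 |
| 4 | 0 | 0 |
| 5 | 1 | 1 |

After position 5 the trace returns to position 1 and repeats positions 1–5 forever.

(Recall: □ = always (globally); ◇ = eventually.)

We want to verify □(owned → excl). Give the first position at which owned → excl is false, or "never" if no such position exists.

2

Check owned → excl at each position in order: 0 ✓, 1 ✓.
At position 2 the labels are {owned}, so owned → excl is false there. This is the first violation.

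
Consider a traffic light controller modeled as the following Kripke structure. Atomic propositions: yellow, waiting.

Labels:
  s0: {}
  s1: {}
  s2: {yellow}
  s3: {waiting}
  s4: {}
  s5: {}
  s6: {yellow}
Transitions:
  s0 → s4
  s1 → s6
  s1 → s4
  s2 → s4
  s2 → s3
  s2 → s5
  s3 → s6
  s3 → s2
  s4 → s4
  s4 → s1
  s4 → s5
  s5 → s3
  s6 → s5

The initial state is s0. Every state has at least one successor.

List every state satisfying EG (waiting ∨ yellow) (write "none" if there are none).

States satisfying waiting ∨ yellow: {s2, s3, s6}.
States satisfying EG (waiting ∨ yellow): {s2, s3}.

{s2, s3}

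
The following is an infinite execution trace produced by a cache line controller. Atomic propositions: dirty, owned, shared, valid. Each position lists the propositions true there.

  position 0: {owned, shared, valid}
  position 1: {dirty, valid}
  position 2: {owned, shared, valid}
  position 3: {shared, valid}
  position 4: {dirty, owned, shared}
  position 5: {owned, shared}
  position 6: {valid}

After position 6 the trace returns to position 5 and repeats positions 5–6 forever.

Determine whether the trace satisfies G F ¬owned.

F ¬owned holds at every position 0..6, and those are all positions ever visited, so G F ¬owned holds.

Yes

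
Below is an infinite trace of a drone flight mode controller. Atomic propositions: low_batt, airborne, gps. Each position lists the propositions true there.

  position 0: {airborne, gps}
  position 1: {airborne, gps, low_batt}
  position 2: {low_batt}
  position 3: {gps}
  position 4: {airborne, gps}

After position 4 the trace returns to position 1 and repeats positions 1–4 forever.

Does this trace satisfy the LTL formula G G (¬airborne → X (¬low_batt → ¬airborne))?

Does not hold

G (¬airborne → X (¬low_batt → ¬airborne)) must hold at every position from 0 onward. It fails at position 0, so G G (¬airborne → X (¬low_batt → ¬airborne)) is false.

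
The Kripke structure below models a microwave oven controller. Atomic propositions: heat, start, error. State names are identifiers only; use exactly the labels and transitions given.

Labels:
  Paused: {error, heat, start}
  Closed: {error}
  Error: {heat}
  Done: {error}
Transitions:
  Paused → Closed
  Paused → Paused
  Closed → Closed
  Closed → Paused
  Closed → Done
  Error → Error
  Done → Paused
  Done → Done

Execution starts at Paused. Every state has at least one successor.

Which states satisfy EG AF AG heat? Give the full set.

{Error}

States satisfying AF AG heat: {Error}.
States satisfying EG AF AG heat: {Error}.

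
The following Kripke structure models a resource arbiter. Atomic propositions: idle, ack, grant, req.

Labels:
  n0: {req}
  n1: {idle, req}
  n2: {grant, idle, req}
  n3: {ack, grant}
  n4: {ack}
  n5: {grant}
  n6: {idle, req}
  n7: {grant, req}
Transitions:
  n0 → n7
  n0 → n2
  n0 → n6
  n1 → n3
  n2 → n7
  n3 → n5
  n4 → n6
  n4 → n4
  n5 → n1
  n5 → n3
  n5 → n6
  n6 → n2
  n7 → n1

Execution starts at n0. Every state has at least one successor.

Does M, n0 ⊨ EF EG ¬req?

States satisfying EG ¬req: {n3, n4, n5}.
States satisfying EF EG ¬req: {n0, n1, n2, n3, n4, n5, n6, n7}.
Some path from n0 reaches a state where EG ¬req holds.
n0 ∈ Sat(EF EG ¬req).

Holds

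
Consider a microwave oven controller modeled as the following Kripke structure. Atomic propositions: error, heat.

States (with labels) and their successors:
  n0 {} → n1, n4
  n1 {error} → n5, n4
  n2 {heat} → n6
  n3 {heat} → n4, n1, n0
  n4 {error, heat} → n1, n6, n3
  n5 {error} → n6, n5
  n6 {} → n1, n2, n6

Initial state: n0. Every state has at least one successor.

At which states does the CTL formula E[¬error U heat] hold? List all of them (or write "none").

{n0, n2, n3, n4, n6}

States satisfying ¬error: {n0, n2, n3, n6}.
States satisfying heat: {n2, n3, n4}.
States satisfying E[¬error U heat]: {n0, n2, n3, n4, n6}.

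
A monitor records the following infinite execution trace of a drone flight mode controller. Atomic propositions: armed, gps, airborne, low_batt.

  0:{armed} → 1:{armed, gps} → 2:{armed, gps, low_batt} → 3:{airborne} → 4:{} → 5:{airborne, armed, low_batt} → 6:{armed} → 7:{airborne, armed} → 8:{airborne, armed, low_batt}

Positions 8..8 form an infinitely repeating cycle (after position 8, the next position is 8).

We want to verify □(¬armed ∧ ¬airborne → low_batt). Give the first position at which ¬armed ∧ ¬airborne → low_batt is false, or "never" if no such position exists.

Check ¬armed ∧ ¬airborne → low_batt at each position in order: 0 ✓, 1 ✓, 2 ✓, 3 ✓.
At position 4 the labels are {}, so ¬armed ∧ ¬airborne → low_batt is false there. This is the first violation.

4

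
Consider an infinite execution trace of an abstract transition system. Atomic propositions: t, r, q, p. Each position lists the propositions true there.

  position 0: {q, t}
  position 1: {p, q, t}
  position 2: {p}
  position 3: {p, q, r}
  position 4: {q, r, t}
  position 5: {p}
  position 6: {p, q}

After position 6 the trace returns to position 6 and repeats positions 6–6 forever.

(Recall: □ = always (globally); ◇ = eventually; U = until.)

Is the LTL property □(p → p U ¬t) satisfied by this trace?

p → p U ¬t holds at every position 0..6, and those are all positions ever visited, so □(p → p U ¬t) holds.
Positions where p holds: 1, 2, 3, 5, 6.
Check p U ¬t at each: 1→ok, 2→ok, 3→ok, 5→ok, 6→ok.

Satisfied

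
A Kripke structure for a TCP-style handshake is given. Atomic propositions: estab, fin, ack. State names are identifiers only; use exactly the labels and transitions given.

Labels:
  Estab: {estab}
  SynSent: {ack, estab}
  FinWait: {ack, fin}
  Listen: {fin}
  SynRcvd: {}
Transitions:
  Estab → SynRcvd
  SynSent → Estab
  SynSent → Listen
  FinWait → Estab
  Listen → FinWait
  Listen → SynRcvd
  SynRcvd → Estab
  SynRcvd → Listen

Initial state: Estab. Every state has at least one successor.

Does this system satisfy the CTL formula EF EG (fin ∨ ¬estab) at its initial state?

States satisfying EG (fin ∨ ¬estab): {Listen, SynRcvd}.
States satisfying EF EG (fin ∨ ¬estab): {Estab, SynSent, FinWait, Listen, SynRcvd}.
Some path from Estab reaches a state where EG (fin ∨ ¬estab) holds.
Estab ∈ Sat(EF EG (fin ∨ ¬estab)).

Holds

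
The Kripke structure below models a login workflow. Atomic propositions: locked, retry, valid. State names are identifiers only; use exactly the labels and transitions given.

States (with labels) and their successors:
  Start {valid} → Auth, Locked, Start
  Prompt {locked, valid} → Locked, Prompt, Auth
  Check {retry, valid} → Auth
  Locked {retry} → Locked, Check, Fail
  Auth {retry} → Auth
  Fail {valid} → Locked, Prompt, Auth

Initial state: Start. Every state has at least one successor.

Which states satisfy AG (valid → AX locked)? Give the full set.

{Auth}

States satisfying valid → AX locked: {Locked, Auth}.
States satisfying AG (valid → AX locked): {Auth}.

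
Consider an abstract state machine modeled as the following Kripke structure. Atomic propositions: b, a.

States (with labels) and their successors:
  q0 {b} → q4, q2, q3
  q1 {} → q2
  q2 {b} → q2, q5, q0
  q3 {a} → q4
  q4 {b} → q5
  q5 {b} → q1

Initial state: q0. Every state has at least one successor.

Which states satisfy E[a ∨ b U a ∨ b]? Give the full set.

{q0, q2, q3, q4, q5}

States satisfying a ∨ b: {q0, q2, q3, q4, q5}.
States satisfying E[a ∨ b U a ∨ b]: {q0, q2, q3, q4, q5}.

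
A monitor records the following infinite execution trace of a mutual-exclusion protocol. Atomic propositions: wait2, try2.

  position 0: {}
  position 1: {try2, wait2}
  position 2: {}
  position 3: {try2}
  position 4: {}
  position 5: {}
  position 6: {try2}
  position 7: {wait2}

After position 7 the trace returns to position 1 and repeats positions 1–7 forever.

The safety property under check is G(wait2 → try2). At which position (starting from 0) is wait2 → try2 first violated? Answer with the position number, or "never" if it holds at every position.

7

Check wait2 → try2 at each position in order: 0 ✓, 1 ✓, 2 ✓, 3 ✓, 4 ✓, 5 ✓, 6 ✓.
At position 7 the labels are {wait2}, so wait2 → try2 is false there. This is the first violation.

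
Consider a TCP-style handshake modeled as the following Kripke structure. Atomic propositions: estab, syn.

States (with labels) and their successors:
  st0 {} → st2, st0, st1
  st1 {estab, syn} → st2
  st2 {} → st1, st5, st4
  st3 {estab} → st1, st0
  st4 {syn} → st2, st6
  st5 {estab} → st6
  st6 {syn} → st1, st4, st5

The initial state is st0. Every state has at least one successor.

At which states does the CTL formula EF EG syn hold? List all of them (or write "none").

States satisfying EG syn: {st4, st6}.
States satisfying EF EG syn: {st0, st1, st2, st3, st4, st5, st6}.

{st0, st1, st2, st3, st4, st5, st6}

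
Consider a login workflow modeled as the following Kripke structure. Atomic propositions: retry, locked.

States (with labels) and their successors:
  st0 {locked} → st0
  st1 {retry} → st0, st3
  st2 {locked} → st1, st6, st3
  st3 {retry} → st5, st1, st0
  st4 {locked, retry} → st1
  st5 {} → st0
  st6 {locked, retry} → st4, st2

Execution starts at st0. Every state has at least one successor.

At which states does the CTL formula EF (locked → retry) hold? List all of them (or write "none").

{st1, st2, st3, st4, st5, st6}

States satisfying locked → retry: {st1, st3, st4, st5, st6}.
States satisfying EF (locked → retry): {st1, st2, st3, st4, st5, st6}.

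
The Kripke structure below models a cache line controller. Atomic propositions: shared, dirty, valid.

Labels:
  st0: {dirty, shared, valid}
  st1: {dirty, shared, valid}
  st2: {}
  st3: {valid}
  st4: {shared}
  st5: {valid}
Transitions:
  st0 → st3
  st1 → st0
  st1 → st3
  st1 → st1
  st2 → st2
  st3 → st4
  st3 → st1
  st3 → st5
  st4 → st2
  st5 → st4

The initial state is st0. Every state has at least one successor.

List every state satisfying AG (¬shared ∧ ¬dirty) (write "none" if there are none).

States satisfying ¬shared ∧ ¬dirty: {st2, st3, st5}.
States satisfying AG (¬shared ∧ ¬dirty): {st2}.

{st2}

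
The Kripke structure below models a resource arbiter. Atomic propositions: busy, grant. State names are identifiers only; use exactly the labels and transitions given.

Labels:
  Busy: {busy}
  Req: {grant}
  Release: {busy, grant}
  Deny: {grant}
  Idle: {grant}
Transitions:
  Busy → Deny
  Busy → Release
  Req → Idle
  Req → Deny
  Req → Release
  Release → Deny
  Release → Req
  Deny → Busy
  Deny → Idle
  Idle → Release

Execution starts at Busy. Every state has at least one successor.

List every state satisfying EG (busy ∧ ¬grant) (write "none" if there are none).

none

States satisfying busy ∧ ¬grant: {Busy}.
States satisfying EG (busy ∧ ¬grant): ∅.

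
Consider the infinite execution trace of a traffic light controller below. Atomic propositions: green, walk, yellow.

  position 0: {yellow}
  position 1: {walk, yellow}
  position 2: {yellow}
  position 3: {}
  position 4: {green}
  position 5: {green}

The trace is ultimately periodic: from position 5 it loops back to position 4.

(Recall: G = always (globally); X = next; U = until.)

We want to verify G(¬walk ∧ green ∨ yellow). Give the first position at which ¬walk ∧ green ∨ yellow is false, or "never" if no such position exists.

Check ¬walk ∧ green ∨ yellow at each position in order: 0 ✓, 1 ✓, 2 ✓.
At position 3 the labels are {}, so ¬walk ∧ green ∨ yellow is false there. This is the first violation.

3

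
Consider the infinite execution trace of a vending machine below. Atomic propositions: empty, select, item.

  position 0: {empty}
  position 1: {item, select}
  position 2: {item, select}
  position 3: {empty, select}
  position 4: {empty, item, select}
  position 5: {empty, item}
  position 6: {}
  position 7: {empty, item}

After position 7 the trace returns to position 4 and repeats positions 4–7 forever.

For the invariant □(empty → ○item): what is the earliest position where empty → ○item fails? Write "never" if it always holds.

5

Check empty → ○item at each position in order: 0 ✓, 1 ✓, 2 ✓, 3 ✓, 4 ✓.
At position 5 the labels are {empty, item} and the next position 6 has {}, so empty → ○item is false there. This is the first violation.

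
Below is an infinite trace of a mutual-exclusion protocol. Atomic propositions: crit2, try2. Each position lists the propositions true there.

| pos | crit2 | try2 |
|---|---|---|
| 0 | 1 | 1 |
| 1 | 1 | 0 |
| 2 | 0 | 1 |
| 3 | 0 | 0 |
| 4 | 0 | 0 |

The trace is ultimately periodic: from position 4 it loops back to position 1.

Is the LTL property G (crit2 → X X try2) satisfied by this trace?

Violated

crit2 → X X try2 must hold at every position from 0 onward. It fails at position 1, so G (crit2 → X X try2) is false.
Positions where crit2 holds: 0, 1.
Check X X try2 at each: 0→ok, 1→fails.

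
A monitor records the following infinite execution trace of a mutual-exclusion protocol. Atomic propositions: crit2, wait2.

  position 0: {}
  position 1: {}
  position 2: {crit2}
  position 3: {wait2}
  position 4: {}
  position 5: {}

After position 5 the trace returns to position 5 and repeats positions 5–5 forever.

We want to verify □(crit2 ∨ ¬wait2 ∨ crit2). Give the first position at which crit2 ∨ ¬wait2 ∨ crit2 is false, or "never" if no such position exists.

3

Check crit2 ∨ ¬wait2 ∨ crit2 at each position in order: 0 ✓, 1 ✓, 2 ✓.
At position 3 the labels are {wait2}, so crit2 ∨ ¬wait2 ∨ crit2 is false there. This is the first violation.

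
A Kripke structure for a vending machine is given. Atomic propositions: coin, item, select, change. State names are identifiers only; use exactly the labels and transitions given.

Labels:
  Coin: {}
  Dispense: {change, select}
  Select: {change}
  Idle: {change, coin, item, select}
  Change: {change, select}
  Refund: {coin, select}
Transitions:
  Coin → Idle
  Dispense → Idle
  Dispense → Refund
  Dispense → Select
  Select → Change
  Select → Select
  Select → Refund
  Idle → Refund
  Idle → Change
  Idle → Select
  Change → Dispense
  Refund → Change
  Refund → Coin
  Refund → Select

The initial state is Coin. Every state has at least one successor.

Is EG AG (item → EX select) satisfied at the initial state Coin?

Holds

States satisfying AG (item → EX select): {Coin, Dispense, Select, Idle, Change, Refund}.
States satisfying EG AG (item → EX select): {Coin, Dispense, Select, Idle, Change, Refund}.
Coin ∈ Sat(EG AG (item → EX select)).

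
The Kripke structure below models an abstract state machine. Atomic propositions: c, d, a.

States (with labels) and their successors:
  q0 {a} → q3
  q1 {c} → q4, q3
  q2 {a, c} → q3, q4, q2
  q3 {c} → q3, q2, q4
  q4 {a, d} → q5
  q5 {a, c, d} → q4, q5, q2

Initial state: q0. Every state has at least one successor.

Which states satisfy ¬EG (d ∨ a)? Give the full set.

States satisfying d ∨ a: {q0, q2, q4, q5}.
States satisfying EG (d ∨ a): {q2, q4, q5}.
States satisfying ¬EG (d ∨ a): {q0, q1, q3}.

{q0, q1, q3}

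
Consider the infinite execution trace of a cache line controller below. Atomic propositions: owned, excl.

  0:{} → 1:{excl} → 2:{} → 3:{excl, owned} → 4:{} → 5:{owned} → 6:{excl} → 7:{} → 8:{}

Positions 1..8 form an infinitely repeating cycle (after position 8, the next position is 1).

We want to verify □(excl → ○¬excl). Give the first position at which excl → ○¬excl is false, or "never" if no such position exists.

excl → ○¬excl holds at every position 0..8, and those are all the positions the trace ever visits, so the invariant □(excl → ○¬excl) is never violated.

never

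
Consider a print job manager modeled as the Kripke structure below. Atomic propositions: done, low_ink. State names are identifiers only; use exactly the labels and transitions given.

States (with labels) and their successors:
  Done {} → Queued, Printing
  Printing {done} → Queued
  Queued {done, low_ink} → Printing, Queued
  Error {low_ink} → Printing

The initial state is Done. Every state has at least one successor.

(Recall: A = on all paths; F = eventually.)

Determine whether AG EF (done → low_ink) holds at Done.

Holds

States satisfying EF (done → low_ink): {Done, Printing, Queued, Error}.
States satisfying AG EF (done → low_ink): {Done, Printing, Queued, Error}.
Every state reachable from Done satisfies EF (done → low_ink).
Done ∈ Sat(AG EF (done → low_ink)).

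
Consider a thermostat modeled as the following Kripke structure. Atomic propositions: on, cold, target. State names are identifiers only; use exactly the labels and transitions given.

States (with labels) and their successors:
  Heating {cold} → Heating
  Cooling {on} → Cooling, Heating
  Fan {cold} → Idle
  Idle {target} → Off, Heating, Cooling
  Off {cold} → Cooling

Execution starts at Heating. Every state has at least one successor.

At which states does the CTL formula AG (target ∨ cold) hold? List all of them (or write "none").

{Heating}

States satisfying target ∨ cold: {Heating, Fan, Idle, Off}.
States satisfying AG (target ∨ cold): {Heating}.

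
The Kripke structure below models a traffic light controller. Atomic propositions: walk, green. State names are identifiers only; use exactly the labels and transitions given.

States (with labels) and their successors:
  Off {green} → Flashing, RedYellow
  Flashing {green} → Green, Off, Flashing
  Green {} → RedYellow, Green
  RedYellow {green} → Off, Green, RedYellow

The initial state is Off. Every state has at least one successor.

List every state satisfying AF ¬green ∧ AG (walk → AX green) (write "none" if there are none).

{Green}

States satisfying ¬green: {Green}.
States satisfying AF ¬green: {Green}.
States satisfying walk → AX green: {Off, Flashing, Green, RedYellow}.
States satisfying AG (walk → AX green): {Off, Flashing, Green, RedYellow}.
States satisfying AF ¬green ∧ AG (walk → AX green): {Green}.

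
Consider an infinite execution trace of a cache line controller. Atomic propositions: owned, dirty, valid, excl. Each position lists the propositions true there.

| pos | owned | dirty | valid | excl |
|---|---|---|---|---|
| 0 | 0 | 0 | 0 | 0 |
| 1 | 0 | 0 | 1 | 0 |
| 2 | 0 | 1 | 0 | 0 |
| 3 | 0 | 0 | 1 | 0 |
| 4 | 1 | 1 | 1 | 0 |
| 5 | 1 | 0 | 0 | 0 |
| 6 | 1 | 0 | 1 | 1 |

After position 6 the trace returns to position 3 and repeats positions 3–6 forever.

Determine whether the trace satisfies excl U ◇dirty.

Satisfied

Walking from position 0: ◇dirty first holds at position 0, and excl holds at every earlier position along the way, so excl U ◇dirty holds.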